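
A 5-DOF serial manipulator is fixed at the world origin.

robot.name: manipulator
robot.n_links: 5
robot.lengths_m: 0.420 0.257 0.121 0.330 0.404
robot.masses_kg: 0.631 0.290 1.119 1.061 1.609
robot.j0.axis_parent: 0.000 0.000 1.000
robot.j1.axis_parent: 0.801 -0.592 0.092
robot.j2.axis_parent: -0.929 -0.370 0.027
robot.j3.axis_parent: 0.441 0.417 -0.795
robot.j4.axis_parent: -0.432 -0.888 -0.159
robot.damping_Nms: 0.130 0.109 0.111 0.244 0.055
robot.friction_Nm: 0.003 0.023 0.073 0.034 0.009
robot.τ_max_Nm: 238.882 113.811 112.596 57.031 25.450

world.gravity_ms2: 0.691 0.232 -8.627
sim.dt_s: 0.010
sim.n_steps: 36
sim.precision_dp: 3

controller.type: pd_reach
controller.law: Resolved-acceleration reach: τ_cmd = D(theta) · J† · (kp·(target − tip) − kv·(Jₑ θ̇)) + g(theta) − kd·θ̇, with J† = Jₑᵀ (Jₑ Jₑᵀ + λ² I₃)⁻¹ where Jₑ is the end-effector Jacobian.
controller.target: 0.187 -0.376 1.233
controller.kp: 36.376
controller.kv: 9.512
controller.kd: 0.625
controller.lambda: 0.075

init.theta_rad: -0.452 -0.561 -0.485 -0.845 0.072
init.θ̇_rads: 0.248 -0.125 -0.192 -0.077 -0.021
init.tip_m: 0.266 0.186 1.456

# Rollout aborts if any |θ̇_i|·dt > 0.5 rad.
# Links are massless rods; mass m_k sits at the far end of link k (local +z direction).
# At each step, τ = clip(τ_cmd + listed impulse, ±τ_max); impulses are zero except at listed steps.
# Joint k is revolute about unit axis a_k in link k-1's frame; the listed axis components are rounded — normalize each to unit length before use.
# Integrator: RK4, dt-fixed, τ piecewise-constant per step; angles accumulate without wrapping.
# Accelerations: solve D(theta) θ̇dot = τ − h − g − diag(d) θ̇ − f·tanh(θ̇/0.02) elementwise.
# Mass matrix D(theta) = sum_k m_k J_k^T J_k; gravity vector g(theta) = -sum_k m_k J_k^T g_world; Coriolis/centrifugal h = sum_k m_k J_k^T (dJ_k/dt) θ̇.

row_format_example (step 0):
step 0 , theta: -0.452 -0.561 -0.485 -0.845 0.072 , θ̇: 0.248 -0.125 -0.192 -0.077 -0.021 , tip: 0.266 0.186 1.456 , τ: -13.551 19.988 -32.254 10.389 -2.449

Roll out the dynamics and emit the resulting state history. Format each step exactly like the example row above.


step 1 , theta: -0.451 -0.563 -0.489 -0.846 0.074 , θ̇: 0.007 -0.361 -0.619 -0.195 0.509 , tip: 0.266 0.185 1.456 , τ: -12.307 18.679 -29.239 9.538 -2.463
step 2 , theta: -0.452 -0.568 -0.497 -0.849 0.082 , θ̇: -0.196 -0.552 -0.968 -0.215 0.990 , tip: 0.266 0.182 1.455 , τ: -11.158 17.467 -26.440 8.647 -2.475
step 3 , theta: -0.455 -0.574 -0.508 -0.851 0.094 , θ̇: -0.366 -0.713 -1.270 -0.207 1.395 , tip: 0.266 0.178 1.455 , τ: -10.083 16.436 -23.836 7.756 -2.463
step 4 , theta: -0.459 -0.582 -0.522 -0.853 0.109 , θ̇: -0.507 -0.851 -1.537 -0.183 1.725 , tip: 0.266 0.172 1.454 , τ: -9.073 15.621 -21.419 6.874 -2.421
step 5 , theta: -0.465 -0.591 -0.539 -0.855 0.128 , θ̇: -0.623 -0.968 -1.771 -0.151 1.982 , tip: 0.266 0.165 1.453 , τ: -8.120 15.027 -19.180 6.009 -2.350
step 6 , theta: -0.471 -0.601 -0.558 -0.856 0.149 , θ̇: -0.718 -1.065 -1.976 -0.114 2.171 , tip: 0.266 0.156 1.452 , τ: -7.225 14.635 -17.112 5.167 -2.250
step 7 , theta: -0.479 -0.612 -0.578 -0.857 0.171 , θ̇: -0.797 -1.144 -2.153 -0.075 2.296 , tip: 0.266 0.147 1.451 , τ: -6.387 14.407 -15.203 4.356 -2.122
step 8 , theta: -0.487 -0.624 -0.600 -0.858 0.194 , θ̇: -0.863 -1.205 -2.302 -0.035 2.364 , tip: 0.267 0.137 1.449 , τ: -5.607 14.301 -13.445 3.584 -1.972
step 9 , theta: -0.496 -0.637 -0.624 -0.858 0.218 , θ̇: -0.921 -1.252 -2.427 -0.000 2.379 , tip: 0.267 0.126 1.447 , τ: -4.885 14.274 -11.826 2.860 -1.801
step 10 , theta: -0.506 -0.649 -0.649 -0.858 0.241 , θ̇: -0.975 -1.287 -2.530 0.022 2.345 , tip: 0.267 0.115 1.444 , τ: -4.219 14.288 -10.333 2.190 -1.611
step 11 , theta: -0.516 -0.662 -0.675 -0.858 0.264 , θ̇: -1.023 -1.310 -2.610 0.045 2.277 , tip: 0.267 0.103 1.442 , τ: -3.611 14.307 -8.961 1.571 -1.412
step 12 , theta: -0.526 -0.675 -0.701 -0.857 0.287 , θ̇: -1.066 -1.319 -2.663 0.083 2.191 , tip: 0.268 0.090 1.439 , τ: -3.061 14.311 -7.704 0.993 -1.213
step 13 , theta: -0.537 -0.689 -0.728 -0.856 0.308 , θ̇: -1.103 -1.319 -2.696 0.130 2.090 , tip: 0.268 0.077 1.436 , τ: -2.565 14.291 -6.554 0.457 -1.014
step 14 , theta: -0.548 -0.702 -0.755 -0.855 0.328 , θ̇: -1.138 -1.311 -2.709 0.179 1.975 , tip: 0.269 0.064 1.433 , τ: -2.117 14.241 -5.500 -0.035 -0.814
step 15 , theta: -0.560 -0.715 -0.782 -0.853 0.347 , θ̇: -1.170 -1.298 -2.706 0.229 1.853 , tip: 0.269 0.051 1.429 , τ: -1.713 14.160 -4.536 -0.488 -0.616
step 16 , theta: -0.572 -0.728 -0.809 -0.850 0.365 , θ̇: -1.199 -1.280 -2.689 0.281 1.726 , tip: 0.269 0.037 1.426 , τ: -1.349 14.049 -3.654 -0.904 -0.420
step 17 , theta: -0.584 -0.740 -0.836 -0.847 0.382 , θ̇: -1.226 -1.260 -2.658 0.332 1.598 , tip: 0.270 0.023 1.422 , τ: -1.021 13.910 -2.849 -1.288 -0.229
step 18 , theta: -0.596 -0.753 -0.862 -0.843 0.397 , θ̇: -1.251 -1.237 -2.616 0.382 1.471 , tip: 0.270 0.009 1.418 , τ: -0.726 13.749 -2.114 -1.641 -0.041
step 19 , theta: -0.609 -0.765 -0.888 -0.839 0.411 , θ̇: -1.274 -1.213 -2.565 0.431 1.348 , tip: 0.270 -0.005 1.414 , τ: -0.460 13.569 -1.443 -1.967 0.141
step 20 , theta: -0.622 -0.777 -0.913 -0.835 0.424 , θ̇: -1.293 -1.188 -2.505 0.477 1.229 , tip: 0.270 -0.018 1.410 , τ: -0.219 13.374 -0.833 -2.268 0.318
step 21 , theta: -0.635 -0.789 -0.938 -0.830 0.436 , θ̇: -1.310 -1.162 -2.439 0.520 1.116 , tip: 0.270 -0.032 1.406 , τ: -0.003 13.170 -0.277 -2.547 0.490
step 22 , theta: -0.648 -0.800 -0.962 -0.825 0.446 , θ̇: -1.323 -1.137 -2.368 0.561 1.009 , tip: 0.270 -0.046 1.402 , τ: 0.193 12.960 0.228 -2.806 0.654
step 23 , theta: -0.661 -0.812 -0.985 -0.819 0.456 , θ̇: -1.333 -1.113 -2.293 0.597 0.909 , tip: 0.270 -0.059 1.398 , τ: 0.369 12.747 0.686 -3.046 0.812
step 24 , theta: -0.675 -0.823 -1.008 -0.813 0.465 , θ̇: -1.339 -1.089 -2.215 0.629 0.815 , tip: 0.270 -0.073 1.394 , τ: 0.527 12.535 1.101 -3.267 0.963
step 25 , theta: -0.688 -0.833 -1.030 -0.806 0.472 , θ̇: -1.342 -1.065 -2.134 0.657 0.728 , tip: 0.270 -0.086 1.390 , τ: 0.669 12.325 1.476 -3.472 1.106
step 26 , theta: -0.702 -0.844 -1.050 -0.800 0.479 , θ̇: -1.342 -1.043 -2.053 0.681 0.648 , tip: 0.269 -0.099 1.386 , τ: 0.797 12.120 1.814 -3.661 1.241
step 27 , theta: -0.715 -0.854 -1.071 -0.793 0.485 , θ̇: -1.337 -1.021 -1.972 0.701 0.575 , tip: 0.269 -0.112 1.382 , τ: 0.910 11.921 2.117 -3.835 1.368
step 28 , theta: -0.728 -0.864 -1.090 -0.786 0.491 , θ̇: -1.329 -1.000 -1.892 0.716 0.507 , tip: 0.268 -0.125 1.378 , τ: 1.010 11.729 2.389 -3.994 1.487
step 29 , theta: -0.742 -0.874 -1.108 -0.779 0.495 , θ̇: -1.318 -0.979 -1.812 0.727 0.446 , tip: 0.267 -0.137 1.374 , τ: 1.099 11.546 2.631 -4.139 1.597
step 30 , theta: -0.755 -0.884 -1.126 -0.771 0.500 , θ̇: -1.303 -0.959 -1.735 0.734 0.391 , tip: 0.266 -0.149 1.370 , τ: 1.176 11.371 2.846 -4.270 1.699
step 31 , theta: -0.768 -0.893 -1.143 -0.764 0.503 , θ̇: -1.285 -0.940 -1.659 0.737 0.341 , tip: 0.265 -0.161 1.366 , τ: 1.242 11.206 3.035 -4.387 1.791
step 32 , theta: -0.780 -0.903 -1.159 -0.757 0.506 , θ̇: -1.264 -0.921 -1.586 0.737 0.296 , tip: 0.264 -0.172 1.362 , τ: 1.298 11.049 3.201 -4.492 1.875
step 33 , theta: -0.793 -0.912 -1.175 -0.749 0.509 , θ̇: -1.241 -0.902 -1.515 0.733 0.256 , tip: 0.263 -0.183 1.358 , τ: 1.345 10.902 3.344 -4.585 1.950
step 34 , theta: -0.805 -0.921 -1.190 -0.742 0.511 , θ̇: -1.215 -0.883 -1.447 0.727 0.220 , tip: 0.262 -0.194 1.354 , τ: 1.382 10.763 3.467 -4.665 2.016
step 35 , theta: -0.817 -0.930 -1.204 -0.735 0.514 , θ̇: -1.187 -0.865 -1.381 0.718 0.189 , tip: 0.260 -0.205 1.350 , τ: 1.411 10.633 3.571 -4.734 2.073
step 36 , theta: -0.829 -0.938 -1.217 -0.728 0.515 , θ̇: -1.157 -0.846 -1.319 0.707 0.161 , tip: 0.259 -0.215 1.347


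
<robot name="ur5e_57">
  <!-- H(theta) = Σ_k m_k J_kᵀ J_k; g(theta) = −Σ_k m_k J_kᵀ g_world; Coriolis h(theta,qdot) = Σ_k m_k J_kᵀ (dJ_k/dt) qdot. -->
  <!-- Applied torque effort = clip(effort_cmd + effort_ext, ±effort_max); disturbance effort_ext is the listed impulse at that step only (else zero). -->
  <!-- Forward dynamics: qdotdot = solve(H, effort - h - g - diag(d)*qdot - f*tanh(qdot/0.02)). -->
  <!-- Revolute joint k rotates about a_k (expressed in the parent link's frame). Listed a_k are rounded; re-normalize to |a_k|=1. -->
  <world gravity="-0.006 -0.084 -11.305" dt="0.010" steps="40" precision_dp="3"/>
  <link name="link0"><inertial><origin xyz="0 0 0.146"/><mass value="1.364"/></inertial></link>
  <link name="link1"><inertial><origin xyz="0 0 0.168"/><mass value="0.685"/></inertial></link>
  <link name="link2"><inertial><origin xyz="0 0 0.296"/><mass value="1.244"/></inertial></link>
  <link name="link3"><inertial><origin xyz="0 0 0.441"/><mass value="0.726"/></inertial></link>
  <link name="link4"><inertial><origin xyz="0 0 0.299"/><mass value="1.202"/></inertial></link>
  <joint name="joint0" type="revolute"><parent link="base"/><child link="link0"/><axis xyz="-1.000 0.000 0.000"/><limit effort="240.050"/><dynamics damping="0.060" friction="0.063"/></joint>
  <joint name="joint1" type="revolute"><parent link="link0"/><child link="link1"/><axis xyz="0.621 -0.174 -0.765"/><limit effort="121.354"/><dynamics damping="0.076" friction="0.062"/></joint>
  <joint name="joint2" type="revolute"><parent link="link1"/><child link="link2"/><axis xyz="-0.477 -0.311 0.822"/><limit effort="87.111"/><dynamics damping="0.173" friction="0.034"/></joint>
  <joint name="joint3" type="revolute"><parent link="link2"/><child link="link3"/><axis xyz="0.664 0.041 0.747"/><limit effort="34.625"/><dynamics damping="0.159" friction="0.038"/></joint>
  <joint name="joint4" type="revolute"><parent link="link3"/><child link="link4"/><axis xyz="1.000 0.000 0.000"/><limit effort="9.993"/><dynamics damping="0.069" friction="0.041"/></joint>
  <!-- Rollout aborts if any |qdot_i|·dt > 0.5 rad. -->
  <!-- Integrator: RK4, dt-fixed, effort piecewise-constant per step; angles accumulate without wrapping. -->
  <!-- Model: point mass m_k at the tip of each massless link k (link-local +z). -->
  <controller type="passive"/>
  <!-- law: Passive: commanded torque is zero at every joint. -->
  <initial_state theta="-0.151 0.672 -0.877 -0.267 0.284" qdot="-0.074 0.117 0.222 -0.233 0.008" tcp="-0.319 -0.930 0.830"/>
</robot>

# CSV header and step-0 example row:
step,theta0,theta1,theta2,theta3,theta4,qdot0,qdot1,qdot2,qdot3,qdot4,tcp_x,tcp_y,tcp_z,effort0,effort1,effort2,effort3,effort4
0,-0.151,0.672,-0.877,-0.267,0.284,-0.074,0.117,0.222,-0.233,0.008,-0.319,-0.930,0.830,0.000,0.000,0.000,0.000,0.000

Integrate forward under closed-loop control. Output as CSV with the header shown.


step,theta0,theta1,theta2,theta3,theta4,qdot0,qdot1,qdot2,qdot3,qdot4,tcp_x,tcp_y,tcp_z,effort0,effort1,effort2,effort3,effort4
1,-0.152,0.673,-0.877,-0.271,0.285,-0.039,0.173,-0.123,-0.617,0.198,-0.318,-0.930,0.830,0.000,0.000,0.000,0.000,0.000
2,-0.152,0.675,-0.879,-0.279,0.288,-0.019,0.239,-0.403,-0.962,0.370,-0.318,-0.931,0.829,0.000,0.000,0.000,0.000,0.000
3,-0.152,0.678,-0.884,-0.290,0.292,-0.009,0.308,-0.639,-1.276,0.527,-0.318,-0.932,0.827,0.000,0.000,0.000,0.000,0.000
4,-0.152,0.682,-0.892,-0.305,0.298,-0.008,0.382,-0.829,-1.560,0.673,-0.317,-0.934,0.824,0.000,0.000,0.000,0.000,0.000
5,-0.152,0.686,-0.901,-0.322,0.306,-0.017,0.460,-0.977,-1.820,0.811,-0.317,-0.936,0.820,0.000,0.000,0.000,0.000,0.000
6,-0.152,0.691,-0.911,-0.341,0.315,-0.034,0.543,-1.086,-2.057,0.941,-0.318,-0.939,0.815,0.000,0.000,0.000,0.000,0.000
7,-0.153,0.697,-0.923,-0.363,0.325,-0.060,0.631,-1.156,-2.273,1.064,-0.318,-0.942,0.809,0.000,0.000,0.000,0.000,0.000
8,-0.154,0.704,-0.934,-0.386,0.336,-0.094,0.722,-1.189,-2.470,1.183,-0.319,-0.945,0.802,0.000,0.000,0.000,0.000,0.000
9,-0.155,0.711,-0.946,-0.412,0.348,-0.137,0.818,-1.189,-2.650,1.297,-0.319,-0.949,0.794,0.000,0.000,0.000,0.000,0.000
10,-0.156,0.720,-0.958,-0.439,0.362,-0.188,0.917,-1.158,-2.814,1.406,-0.320,-0.954,0.785,0.000,0.000,0.000,0.000,0.000
11,-0.159,0.730,-0.969,-0.468,0.376,-0.247,1.018,-1.100,-2.961,1.510,-0.321,-0.958,0.775,0.000,0.000,0.000,0.000,0.000
12,-0.161,0.740,-0.980,-0.498,0.392,-0.314,1.121,-1.017,-3.092,1.607,-0.322,-0.963,0.764,0.000,0.000,0.000,0.000,0.000
13,-0.165,0.752,-0.990,-0.530,0.408,-0.389,1.225,-0.913,-3.208,1.698,-0.323,-0.969,0.752,0.000,0.000,0.000,0.000,0.000
14,-0.169,0.765,-0.998,-0.563,0.426,-0.473,1.328,-0.790,-3.306,1.782,-0.325,-0.975,0.739,0.000,0.000,0.000,0.000,0.000
15,-0.174,0.779,-1.005,-0.596,0.444,-0.566,1.430,-0.651,-3.389,1.856,-0.326,-0.981,0.725,0.000,0.000,0.000,0.000,0.000
16,-0.181,0.793,-1.011,-0.630,0.463,-0.667,1.530,-0.499,-3.453,1.921,-0.328,-0.987,0.710,0.000,0.000,0.000,0.000,0.000
17,-0.188,0.809,-1.015,-0.665,0.482,-0.778,1.626,-0.335,-3.500,1.976,-0.330,-0.994,0.693,0.000,0.000,0.000,0.000,0.000
18,-0.196,0.826,-1.018,-0.700,0.502,-0.898,1.719,-0.161,-3.529,2.019,-0.331,-1.001,0.676,0.000,0.000,0.000,0.000,0.000
19,-0.206,0.843,-1.018,-0.736,0.523,-1.027,1.804,0.017,-3.538,2.048,-0.333,-1.008,0.658,0.000,0.000,0.000,0.000,0.000
20,-0.217,0.862,-1.017,-0.771,0.543,-1.164,1.873,0.183,-3.521,2.062,-0.335,-1.016,0.638,0.000,0.000,0.000,0.000,0.000
21,-0.229,0.881,-1.015,-0.806,0.564,-1.311,1.937,0.356,-3.485,2.062,-0.337,-1.023,0.617,0.000,0.000,0.000,0.000,0.000
22,-0.243,0.901,-1.010,-0.841,0.585,-1.469,1.995,0.536,-3.430,2.047,-0.340,-1.031,0.595,0.000,0.000,0.000,0.000,0.000
23,-0.258,0.921,-1.004,-0.874,0.605,-1.639,2.047,0.722,-3.354,2.016,-0.342,-1.039,0.572,0.000,0.000,0.000,0.000,0.000
24,-0.276,0.942,-0.996,-0.908,0.625,-1.821,2.092,0.915,-3.259,1.967,-0.344,-1.047,0.547,0.000,0.000,0.000,0.000,0.000
25,-0.295,0.963,-0.986,-0.940,0.644,-2.016,2.129,1.113,-3.142,1.900,-0.346,-1.056,0.521,0.000,0.000,0.000,0.000,0.000
26,-0.316,0.984,-0.973,-0.970,0.663,-2.223,2.159,1.318,-3.003,1.813,-0.349,-1.064,0.494,0.000,0.000,0.000,0.000,0.000
27,-0.339,1.006,-0.959,-1.000,0.680,-2.443,2.180,1.529,-2.840,1.706,-0.351,-1.072,0.466,0.000,0.000,0.000,0.000,0.000
28,-0.365,1.028,-0.943,-1.027,0.697,-2.677,2.192,1.748,-2.654,1.577,-0.353,-1.081,0.436,0.000,0.000,0.000,0.000,0.000
29,-0.393,1.050,-0.924,-1.053,0.712,-2.924,2.195,1.974,-2.443,1.425,-0.356,-1.089,0.405,0.000,0.000,0.000,0.000,0.000
30,-0.424,1.071,-0.903,-1.076,0.725,-3.184,2.186,2.210,-2.205,1.249,-0.358,-1.098,0.373,0.000,0.000,0.000,0.000,0.000
31,-0.457,1.093,-0.880,-1.097,0.737,-3.459,2.165,2.454,-1.938,1.047,-0.361,-1.106,0.339,0.000,0.000,0.000,0.000,0.000
32,-0.493,1.115,-0.854,-1.114,0.746,-3.748,2.130,2.709,-1.641,0.817,-0.363,-1.115,0.303,0.000,0.000,0.000,0.000,0.000
33,-0.532,1.136,-0.826,-1.129,0.753,-4.050,2.081,2.976,-1.310,0.558,-0.366,-1.123,0.267,0.000,0.000,0.000,0.000,0.000
34,-0.574,1.156,-0.795,-1.141,0.757,-4.366,2.015,3.255,-0.944,0.267,-0.368,-1.131,0.228,0.000,0.000,0.000,0.000,0.000
35,-0.619,1.176,-0.761,-1.148,0.758,-4.695,1.929,3.549,-0.540,-0.053,-0.370,-1.139,0.189,0.000,0.000,0.000,0.000,0.000
36,-0.668,1.195,-0.724,-1.151,0.756,-5.039,1.818,3.857,-0.098,-0.392,-0.373,-1.146,0.148,0.000,0.000,0.000,0.000,0.000
37,-0.720,1.212,-0.683,-1.150,0.750,-5.397,1.689,4.189,0.382,-0.766,-0.375,-1.153,0.105,0.000,0.000,0.000,0.000,0.000
38,-0.776,1.228,-0.640,-1.143,0.741,-5.767,1.528,4.539,0.913,-1.181,-0.377,-1.160,0.061,0.000,0.000,0.000,0.000,0.000
39,-0.835,1.243,-0.593,-1.131,0.726,-6.148,1.327,4.908,1.506,-1.641,-0.379,-1.166,0.015,0.000,0.000,0.000,0.000,0.000
40,-0.899,1.255,-0.542,-1.113,0.708,-6.542,1.080,5.299,2.167,-2.150,-0.381,-1.171,-0.032,,,,,


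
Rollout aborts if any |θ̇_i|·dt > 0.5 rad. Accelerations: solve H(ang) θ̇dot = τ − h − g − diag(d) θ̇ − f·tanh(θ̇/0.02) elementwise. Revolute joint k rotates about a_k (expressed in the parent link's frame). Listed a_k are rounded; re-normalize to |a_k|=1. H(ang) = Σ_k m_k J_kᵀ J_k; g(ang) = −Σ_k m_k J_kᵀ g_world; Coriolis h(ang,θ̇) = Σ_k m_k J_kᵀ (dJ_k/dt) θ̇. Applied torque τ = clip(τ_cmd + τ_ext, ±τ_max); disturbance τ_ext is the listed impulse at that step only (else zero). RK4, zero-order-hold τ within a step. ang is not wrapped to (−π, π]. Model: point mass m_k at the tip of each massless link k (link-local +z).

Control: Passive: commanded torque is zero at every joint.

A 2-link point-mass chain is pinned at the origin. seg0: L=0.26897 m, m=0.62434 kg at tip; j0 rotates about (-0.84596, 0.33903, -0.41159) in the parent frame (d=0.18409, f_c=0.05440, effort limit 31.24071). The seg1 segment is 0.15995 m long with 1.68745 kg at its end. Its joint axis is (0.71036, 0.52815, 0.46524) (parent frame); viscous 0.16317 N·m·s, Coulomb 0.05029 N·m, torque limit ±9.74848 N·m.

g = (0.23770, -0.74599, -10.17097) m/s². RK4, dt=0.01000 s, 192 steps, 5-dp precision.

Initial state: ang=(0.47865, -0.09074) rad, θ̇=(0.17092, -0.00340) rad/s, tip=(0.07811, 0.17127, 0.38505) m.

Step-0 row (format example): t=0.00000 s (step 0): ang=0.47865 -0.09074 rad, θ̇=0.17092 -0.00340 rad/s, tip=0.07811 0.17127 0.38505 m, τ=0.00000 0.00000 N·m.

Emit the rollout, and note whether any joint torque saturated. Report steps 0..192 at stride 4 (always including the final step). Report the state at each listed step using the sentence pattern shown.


t=0.04000 s (step 4): ang=0.49349 -0.09310 rad, θ̇=0.57208 -0.11210 rad/s, tip=0.08095 0.17588 0.38235 m, τ=0.00000 0.00000 N·m.
t=0.08000 s (step 8): ang=0.52449 -0.10011 rad, θ̇=0.97995 -0.24567 rad/s, tip=0.08683 0.18559 0.37637 m, τ=0.00000 0.00000 N·m.
t=0.12000 s (step 12): ang=0.57208 -0.11352 rad, θ̇=1.40246 -0.43704 rad/s, tip=0.09583 0.20031 0.36638 m, τ=0.00000 0.00000 N·m.
t=0.16000 s (step 16): ang=0.63699 -0.13620 rad, θ̇=1.84706 -0.71320 rad/s, tip=0.10807 0.21988 0.35117 m, τ=0.00000 0.00000 N·m.
t=0.20000 s (step 20): ang=0.72021 -0.17206 rad, θ̇=2.31911 -1.10024 rad/s, tip=0.12372 0.24380 0.32898 m, τ=0.00000 0.00000 N·m.
t=0.24000 s (step 24): ang=0.82294 -0.22591 rad, θ̇=2.82330 -1.61311 rad/s, tip=0.14282 0.27092 0.29743 m, τ=0.00000 0.00000 N·m.
t=0.28000 s (step 28): ang=0.94662 -0.30254 rad, θ̇=3.36926 -2.23021 rad/s, tip=0.16525 0.29883 0.25358 m, τ=0.00000 0.00000 N·m.
t=0.32000 s (step 32): ang=1.09340 -0.40436 rad, θ̇=3.98505 -2.84421 rad/s, tip=0.19050 0.32315 0.19447 m, τ=0.00000 0.00000 N·m.
t=0.36000 s (step 36): ang=1.26720 -0.52666 rad, θ̇=4.73502 -3.19596 rad/s, tip=0.21753 0.33691 0.11836 m, τ=0.00000 0.00000 N·m.
t=0.40000 s (step 40): ang=1.47524 -0.65096 rad, θ̇=5.71104 -2.86798 rad/s, tip=0.24469 0.33106 0.02674 m, τ=0.00000 0.00000 N·m.
t=0.44000 s (step 44): ang=1.72746 -0.74227 rad, θ̇=6.93129 -1.52394 rad/s, tip=0.26951 0.29685 -0.07403 m, τ=0.00000 0.00000 N·m.
t=0.48000 s (step 48): ang=2.03016 -0.76268 rad, θ̇=8.16844 0.52110 rad/s, tip=0.28810 0.22894 -0.17286 m, τ=0.00000 0.00000 N·m.
t=0.52000 s (step 52): ang=2.37585 -0.70538 rad, θ̇=9.03032 2.20981 rad/s, tip=0.29402 0.12752 -0.25530 m, τ=0.00000 0.00000 N·m.
t=0.56000 s (step 56): ang=2.74455 -0.60275 rad, θ̇=9.30047 2.66987 rad/s, tip=0.28016 0.00134 -0.30594 m, τ=0.00000 0.00000 N·m.
t=0.60000 s (step 60): ang=3.11225 -0.51045 rad, θ̇=9.00162 1.76402 rad/s, tip=0.24274 -0.13133 -0.31497 m, τ=0.00000 0.00000 N·m.
t=0.64000 s (step 64): ang=3.45926 -0.46988 rad, θ̇=8.29660 0.24065 rad/s, tip=0.18521 -0.24919 -0.28332 m, τ=0.00000 0.00000 N·m.
t=0.68000 s (step 68): ang=3.77333 -0.48584 rad, θ̇=7.38524 -0.93327 rad/s, tip=0.11771 -0.33688 -0.22097 m, τ=0.00000 0.00000 N·m.
t=0.72000 s (step 72): ang=4.04864 -0.53748 rad, θ̇=6.36893 -1.56478 rad/s, tip=0.05205 -0.38921 -0.14239 m, τ=0.00000 0.00000 N·m.
t=0.76000 s (step 76): ang=4.28221 -0.60581 rad, θ̇=5.30324 -1.81000 rad/s, tip=-0.00373 -0.41002 -0.06203 m, τ=0.00000 0.00000 N·m.
t=0.80000 s (step 80): ang=4.47243 -0.68089 rad, θ̇=4.20205 -1.94726 rad/s, tip=-0.04667 -0.40825 0.00941 m, τ=0.00000 0.00000 N·m.
t=0.84000 s (step 84): ang=4.61795 -0.76295 rad, θ̇=3.06968 -2.18156 rad/s, tip=-0.07767 -0.39354 0.06614 m, τ=0.00000 0.00000 N·m.
t=0.88000 s (step 88): ang=4.71772 -0.85764 rad, θ̇=1.91630 -2.57940 rad/s, tip=-0.09925 -0.37356 0.10615 m, τ=0.00000 0.00000 N·m.
t=0.92000 s (step 92): ang=4.77114 -0.97092 rad, θ̇=0.75392 -3.09556 rad/s, tip=-0.11372 -0.35338 0.12964 m, τ=0.00000 0.00000 N·m.
t=0.96000 s (step 96): ang=4.77813 -1.10501 rad, θ̇=-0.39638 -3.57944 rad/s, tip=-0.12230 -0.33600 0.13775 m, τ=0.00000 0.00000 N·m.
t=1.00000 s (step 100): ang=4.73998 -1.25386 rad, θ̇=-1.50498 -3.80622 rad/s, tip=-0.12506 -0.32325 0.13202 m, τ=0.00000 0.00000 N·m.
t=1.04000 s (step 104): ang=4.65848 -1.40320 rad, θ̇=-2.55646 -3.56072 rad/s, tip=-0.12153 -0.31637 0.11377 m, τ=0.00000 0.00000 N·m.
t=1.08000 s (step 108): ang=4.53702 -1.52931 rad, θ̇=-3.49035 -2.61335 rad/s, tip=-0.11148 -0.31610 0.08367 m, τ=0.00000 0.00000 N·m.
t=1.12000 s (step 112): ang=4.38222 -1.60102 rad, θ̇=-4.19935 -0.82628 rad/s, tip=-0.09511 -0.32211 0.04144 m, τ=0.00000 0.00000 N·m.
t=1.16000 s (step 116): ang=4.20582 -1.58591 rad, θ̇=-4.55037 1.67866 rad/s, tip=-0.07186 -0.33193 -0.01380 m, τ=0.00000 0.00000 N·m.
t=1.20000 s (step 120): ang=4.02505 -1.45849 rad, θ̇=-4.40864 4.74205 rad/s, tip=-0.03858 -0.34058 -0.08141 m, τ=0.00000 0.00000 N·m.
t=1.24000 s (step 124): ang=3.85666 -1.21091 rad, θ̇=-4.02114 7.44808 rad/s, tip=0.01083 -0.34050 -0.15569 m, τ=0.00000 0.00000 N·m.
t=1.28000 s (step 128): ang=3.69779 -0.88838 rad, θ̇=-4.03141 8.27196 rad/s, tip=0.07928 -0.32061 -0.22360 m, τ=0.00000 0.00000 N·m.
t=1.32000 s (step 132): ang=3.52595 -0.57996 rad, θ̇=-4.63245 6.83925 rad/s, tip=0.15654 -0.27285 -0.27202 m, τ=0.00000 0.00000 N·m.
t=1.36000 s (step 136): ang=3.32488 -0.35795 rad, θ̇=-5.40923 4.14745 rad/s, tip=0.22601 -0.20040 -0.29742 m, τ=0.00000 0.00000 N·m.
t=1.40000 s (step 140): ang=3.09663 -0.25091 rad, θ̇=-5.93880 1.24113 rad/s, tip=0.27761 -0.11360 -0.30313 m, τ=0.00000 0.00000 N·m.
t=1.44000 s (step 144): ang=2.85584 -0.25019 rad, θ̇=-6.01805 -1.02686 rad/s, tip=0.30897 -0.02335 -0.29303 m, τ=0.00000 0.00000 N·m.
t=1.48000 s (step 148): ang=2.62083 -0.31972 rad, θ̇=-5.67071 -2.28204 rad/s, tip=0.32238 0.06081 -0.27006 m, τ=0.00000 0.00000 N·m.
t=1.52000 s (step 152): ang=2.40647 -0.42022 rad, θ̇=-5.00223 -2.60868 rad/s, tip=0.32236 0.13178 -0.23838 m, τ=0.00000 0.00000 N·m.
t=1.56000 s (step 156): ang=2.22352 -0.52039 rad, θ̇=-4.11826 -2.33601 rad/s, tip=0.31455 0.18614 -0.20362 m, τ=0.00000 0.00000 N·m.
t=1.60000 s (step 160): ang=2.07848 -0.60466 rad, θ̇=-3.12330 -1.87513 rad/s, tip=0.30386 0.22413 -0.17162 m, τ=0.00000 0.00000 N·m.
t=1.64000 s (step 164): ang=1.97404 -0.67161 rad, θ̇=-2.09866 -1.49825 rad/s, tip=0.29355 0.24807 -0.14703 m, τ=0.00000 0.00000 N·m.
t=1.68000 s (step 168): ang=1.91040 -0.72672 rad, θ̇=-1.08647 -1.28151 rad/s, tip=0.28532 0.26056 -0.13283 m, τ=0.00000 0.00000 N·m.
t=1.72000 s (step 172): ang=1.88684 -0.77550 rad, θ̇=-0.09456 -1.16549 rad/s, tip=0.27984 0.26340 -0.13039 m, τ=0.00000 0.00000 N·m.
t=1.76000 s (step 176): ang=1.90226 -0.82053 rad, θ̇=0.86465 -1.07202 rad/s, tip=0.27710 0.25730 -0.13976 m, τ=0.00000 0.00000 N·m.
t=1.80000 s (step 180): ang=1.95608 -0.85916 rad, θ̇=1.82675 -0.82482 rad/s, tip=0.27664 0.24188 -0.15982 m, τ=0.00000 0.00000 N·m.
t=1.84000 s (step 184): ang=2.04836 -0.88334 rad, θ̇=2.78430 -0.34265 rad/s, tip=0.27775 0.21604 -0.18845 m, τ=0.00000 0.00000 N·m.
t=1.88000 s (step 188): ang=2.17798 -0.88451 rad, θ̇=3.67202 0.26474 rad/s, tip=0.27914 0.17852 -0.22246 m, τ=0.00000 0.00000 N·m.
t=1.92000 s (step 192): ang=2.34046 -0.86124 rad, θ̇=4.42715 0.90779 rad/s, tip=0.27857 0.12854 -0.25759 m.
any joint saturated: no


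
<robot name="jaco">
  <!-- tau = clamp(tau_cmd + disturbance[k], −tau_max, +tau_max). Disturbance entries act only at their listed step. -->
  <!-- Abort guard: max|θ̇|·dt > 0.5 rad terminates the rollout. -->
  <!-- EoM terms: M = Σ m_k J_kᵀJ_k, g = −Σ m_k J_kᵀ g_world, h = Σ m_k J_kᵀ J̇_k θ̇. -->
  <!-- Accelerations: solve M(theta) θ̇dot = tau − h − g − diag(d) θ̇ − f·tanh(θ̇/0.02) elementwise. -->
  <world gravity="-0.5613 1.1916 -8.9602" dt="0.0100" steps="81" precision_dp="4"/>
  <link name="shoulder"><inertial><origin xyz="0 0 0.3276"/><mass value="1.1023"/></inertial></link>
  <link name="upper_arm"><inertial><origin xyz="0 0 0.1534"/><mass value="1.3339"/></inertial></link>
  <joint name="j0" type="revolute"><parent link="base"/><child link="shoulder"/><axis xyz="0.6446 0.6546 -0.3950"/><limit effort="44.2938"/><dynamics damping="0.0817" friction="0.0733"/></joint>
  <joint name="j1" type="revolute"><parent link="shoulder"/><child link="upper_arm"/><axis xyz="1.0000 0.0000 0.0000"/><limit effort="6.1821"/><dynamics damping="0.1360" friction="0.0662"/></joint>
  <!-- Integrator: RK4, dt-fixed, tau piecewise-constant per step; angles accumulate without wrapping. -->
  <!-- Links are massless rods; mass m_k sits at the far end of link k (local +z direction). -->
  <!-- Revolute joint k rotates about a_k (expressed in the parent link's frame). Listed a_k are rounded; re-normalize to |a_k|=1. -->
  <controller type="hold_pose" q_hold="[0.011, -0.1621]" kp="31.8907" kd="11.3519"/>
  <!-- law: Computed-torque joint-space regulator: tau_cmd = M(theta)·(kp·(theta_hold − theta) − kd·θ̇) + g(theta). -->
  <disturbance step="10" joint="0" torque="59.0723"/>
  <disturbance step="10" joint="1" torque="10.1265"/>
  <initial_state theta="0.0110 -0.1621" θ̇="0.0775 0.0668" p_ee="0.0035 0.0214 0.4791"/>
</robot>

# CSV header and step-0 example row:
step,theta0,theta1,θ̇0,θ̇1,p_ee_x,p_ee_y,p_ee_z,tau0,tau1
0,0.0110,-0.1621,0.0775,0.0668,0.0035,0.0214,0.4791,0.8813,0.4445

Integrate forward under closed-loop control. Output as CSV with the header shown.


step,theta0,theta1,θ̇0,θ̇1,p_ee_x,p_ee_y,p_ee_z,tau0,tau1
1,0.0117,-0.1616,0.0714,0.0314,0.0038,0.0210,0.4792,0.9162,0.4577
2,0.0124,-0.1614,0.0640,0.0103,0.0040,0.0208,0.4792,0.9485,0.4679
3,0.0130,-0.1614,0.0549,0.0050,0.0042,0.0206,0.4792,0.9786,0.4742
4,0.0135,-0.1613,0.0460,0.0038,0.0044,0.0204,0.4792,1.0064,0.4792
5,0.0139,-0.1613,0.0380,0.0034,0.0045,0.0203,0.4792,1.0322,0.4837
6,0.0143,-0.1612,0.0307,0.0032,0.0046,0.0202,0.4792,1.0557,0.4877
7,0.0146,-0.1612,0.0243,0.0030,0.0047,0.0201,0.4792,1.0772,0.4914
8,0.0148,-0.1612,0.0188,0.0026,0.0048,0.0200,0.4792,1.0963,0.4947
9,0.0149,-0.1612,0.0141,0.0022,0.0048,0.0200,0.4792,1.1131,0.4977
10,0.0151,-0.1611,0.0101,0.0017,0.0049,0.0199,0.4792,44.2938,6.1821
11,0.0217,-0.1651,1.3142,-0.7739,0.0070,0.0185,0.4792,-3.8649,-0.1641
12,0.0340,-0.1720,1.1436,-0.6046,0.0109,0.0157,0.4791,-3.4918,-0.1218
13,0.0446,-0.1773,0.9904,-0.4611,0.0144,0.0131,0.4790,-3.1456,-0.0823
14,0.0539,-0.1813,0.8528,-0.3398,0.0173,0.0108,0.4789,-2.8244,-0.0452
15,0.0618,-0.1841,0.7294,-0.2376,0.0198,0.0088,0.4787,-2.5262,-0.0105
16,0.0685,-0.1861,0.6187,-0.1518,0.0219,0.0069,0.4786,-2.2494,0.0220
17,0.0742,-0.1872,0.5194,-0.0800,0.0237,0.0053,0.4786,-1.9923,0.0524
18,0.0789,-0.1877,0.4306,-0.0216,0.0252,0.0039,0.4785,-1.7536,0.0812
19,0.0829,-0.1878,0.3552,0.0033,0.0265,0.0026,0.4784,-1.5320,0.1138
20,0.0861,-0.1877,0.2901,0.0080,0.0275,0.0016,0.4784,-1.3262,0.1480
21,0.0887,-0.1876,0.2320,0.0090,0.0283,0.0008,0.4783,-1.1350,0.1805
22,0.0908,-0.1875,0.1799,0.0091,0.0289,0.0001,0.4783,-0.9575,0.2109
23,0.0923,-0.1875,0.1331,0.0090,0.0294,-0.0004,0.4783,-0.7926,0.2390
24,0.0934,-0.1874,0.0911,0.0088,0.0298,-0.0008,0.4782,-0.6394,0.2651
25,0.0942,-0.1873,0.0537,0.0086,0.0300,-0.0010,0.4782,-0.4972,0.2893
26,0.0945,-0.1872,0.0204,0.0082,0.0301,-0.0012,0.4782,-0.3657,0.3117
27,0.0946,-0.1871,-0.0074,0.0054,0.0301,-0.0012,0.4782,-0.2491,0.3321
28,0.0944,-0.1871,-0.0300,0.0024,0.0301,-0.0012,0.4782,-0.1491,0.3497
29,0.0940,-0.1871,-0.0497,0.0013,0.0300,-0.0010,0.4782,-0.0583,0.3654
30,0.0934,-0.1871,-0.0671,0.0010,0.0298,-0.0008,0.4782,0.0256,0.3797
31,0.0927,-0.1870,-0.0823,0.0008,0.0295,-0.0006,0.4783,0.1036,0.3929
32,0.0918,-0.1870,-0.0956,0.0007,0.0293,-0.0003,0.4783,0.1760,0.4051
33,0.0908,-0.1870,-0.1070,0.0007,0.0290,-0.0000,0.4783,0.2432,0.4165
34,0.0897,-0.1870,-0.1168,0.0006,0.0286,0.0004,0.4783,0.3057,0.4270
35,0.0884,-0.1870,-0.1252,0.0006,0.0282,0.0007,0.4783,0.3638,0.4367
36,0.0872,-0.1870,-0.1322,0.0006,0.0278,0.0011,0.4784,0.4177,0.4458
37,0.0858,-0.1870,-0.1379,0.0005,0.0274,0.0016,0.4784,0.4678,0.4541
38,0.0844,-0.1870,-0.1426,0.0005,0.0270,0.0020,0.4784,0.5143,0.4619
39,0.0830,-0.1870,-0.1463,0.0005,0.0265,0.0025,0.4784,0.5576,0.4691
40,0.0815,-0.1870,-0.1491,0.0005,0.0260,0.0030,0.4785,0.5978,0.4758
41,0.0800,-0.1870,-0.1512,0.0005,0.0256,0.0034,0.4785,0.6351,0.4819
42,0.0785,-0.1870,-0.1525,0.0005,0.0251,0.0039,0.4785,0.6698,0.4877
43,0.0769,-0.1870,-0.1532,0.0004,0.0246,0.0044,0.4785,0.7021,0.4930
44,0.0754,-0.1870,-0.1533,0.0004,0.0241,0.0049,0.4785,0.7320,0.4979
45,0.0739,-0.1870,-0.1529,0.0004,0.0236,0.0054,0.4786,0.7599,0.5024
46,0.0724,-0.1870,-0.1521,0.0004,0.0232,0.0059,0.4786,0.7857,0.5066
47,0.0708,-0.1870,-0.1509,0.0005,0.0227,0.0063,0.4786,0.8098,0.5105
48,0.0693,-0.1870,-0.1493,0.0005,0.0222,0.0068,0.4786,0.8321,0.5141
49,0.0679,-0.1870,-0.1474,0.0005,0.0217,0.0073,0.4786,0.8529,0.5175
50,0.0664,-0.1870,-0.1453,0.0005,0.0213,0.0077,0.4786,0.8722,0.5206
51,0.0650,-0.1869,-0.1430,0.0005,0.0208,0.0082,0.4787,0.8901,0.5235
52,0.0635,-0.1869,-0.1405,0.0005,0.0204,0.0087,0.4787,0.9068,0.5261
53,0.0621,-0.1869,-0.1378,0.0005,0.0199,0.0091,0.4787,0.9223,0.5286
54,0.0608,-0.1869,-0.1349,0.0005,0.0195,0.0095,0.4787,0.9367,0.5309
55,0.0594,-0.1869,-0.1320,0.0005,0.0191,0.0099,0.4787,0.9501,0.5330
56,0.0581,-0.1869,-0.1290,0.0005,0.0187,0.0104,0.4787,0.9626,0.5349
57,0.0569,-0.1869,-0.1259,0.0005,0.0183,0.0108,0.4787,0.9741,0.5367
58,0.0556,-0.1869,-0.1227,0.0006,0.0179,0.0111,0.4787,0.9849,0.5384
59,0.0544,-0.1869,-0.1196,0.0006,0.0175,0.0115,0.4787,0.9949,0.5400
60,0.0532,-0.1869,-0.1164,0.0006,0.0171,0.0119,0.4787,1.0042,0.5414
61,0.0521,-0.1869,-0.1132,0.0006,0.0167,0.0123,0.4787,1.0128,0.5427
62,0.0510,-0.1869,-0.1099,0.0006,0.0164,0.0126,0.4787,1.0209,0.5439
63,0.0499,-0.1869,-0.1068,0.0006,0.0160,0.0130,0.4787,1.0283,0.5451
64,0.0488,-0.1869,-0.1036,0.0006,0.0157,0.0133,0.4787,1.0353,0.5461
65,0.0478,-0.1869,-0.1004,0.0007,0.0154,0.0136,0.4787,1.0418,0.5471
66,0.0468,-0.1869,-0.0973,0.0007,0.0151,0.0139,0.4787,1.0478,0.5480
67,0.0459,-0.1869,-0.0943,0.0007,0.0148,0.0142,0.4787,1.0534,0.5488
68,0.0449,-0.1868,-0.0912,0.0007,0.0145,0.0145,0.4787,1.0586,0.5495
69,0.0440,-0.1868,-0.0883,0.0007,0.0142,0.0148,0.4787,1.0634,0.5502
70,0.0432,-0.1868,-0.0854,0.0007,0.0139,0.0151,0.4787,1.0679,0.5509
71,0.0423,-0.1868,-0.0825,0.0007,0.0136,0.0153,0.4787,1.0721,0.5515
72,0.0415,-0.1868,-0.0797,0.0007,0.0134,0.0156,0.4787,1.0760,0.5520
73,0.0407,-0.1868,-0.0770,0.0007,0.0131,0.0158,0.4787,1.0796,0.5525
74,0.0400,-0.1868,-0.0743,0.0008,0.0129,0.0161,0.4787,1.0830,0.5530
75,0.0393,-0.1868,-0.0717,0.0008,0.0126,0.0163,0.4787,1.0862,0.5535
76,0.0386,-0.1868,-0.0692,0.0008,0.0124,0.0165,0.4787,1.0891,0.5538
77,0.0379,-0.1868,-0.0667,0.0008,0.0122,0.0167,0.4787,1.0918,0.5542
78,0.0372,-0.1868,-0.0643,0.0008,0.0120,0.0169,0.4787,1.0944,0.5546
79,0.0366,-0.1868,-0.0620,0.0008,0.0118,0.0171,0.4787,1.0967,0.5549
80,0.0360,-0.1868,-0.0597,0.0008,0.0116,0.0173,0.4787,1.0990,0.5552
81,0.0354,-0.1868,-0.0575,0.0008,0.0114,0.0175,0.4787,,


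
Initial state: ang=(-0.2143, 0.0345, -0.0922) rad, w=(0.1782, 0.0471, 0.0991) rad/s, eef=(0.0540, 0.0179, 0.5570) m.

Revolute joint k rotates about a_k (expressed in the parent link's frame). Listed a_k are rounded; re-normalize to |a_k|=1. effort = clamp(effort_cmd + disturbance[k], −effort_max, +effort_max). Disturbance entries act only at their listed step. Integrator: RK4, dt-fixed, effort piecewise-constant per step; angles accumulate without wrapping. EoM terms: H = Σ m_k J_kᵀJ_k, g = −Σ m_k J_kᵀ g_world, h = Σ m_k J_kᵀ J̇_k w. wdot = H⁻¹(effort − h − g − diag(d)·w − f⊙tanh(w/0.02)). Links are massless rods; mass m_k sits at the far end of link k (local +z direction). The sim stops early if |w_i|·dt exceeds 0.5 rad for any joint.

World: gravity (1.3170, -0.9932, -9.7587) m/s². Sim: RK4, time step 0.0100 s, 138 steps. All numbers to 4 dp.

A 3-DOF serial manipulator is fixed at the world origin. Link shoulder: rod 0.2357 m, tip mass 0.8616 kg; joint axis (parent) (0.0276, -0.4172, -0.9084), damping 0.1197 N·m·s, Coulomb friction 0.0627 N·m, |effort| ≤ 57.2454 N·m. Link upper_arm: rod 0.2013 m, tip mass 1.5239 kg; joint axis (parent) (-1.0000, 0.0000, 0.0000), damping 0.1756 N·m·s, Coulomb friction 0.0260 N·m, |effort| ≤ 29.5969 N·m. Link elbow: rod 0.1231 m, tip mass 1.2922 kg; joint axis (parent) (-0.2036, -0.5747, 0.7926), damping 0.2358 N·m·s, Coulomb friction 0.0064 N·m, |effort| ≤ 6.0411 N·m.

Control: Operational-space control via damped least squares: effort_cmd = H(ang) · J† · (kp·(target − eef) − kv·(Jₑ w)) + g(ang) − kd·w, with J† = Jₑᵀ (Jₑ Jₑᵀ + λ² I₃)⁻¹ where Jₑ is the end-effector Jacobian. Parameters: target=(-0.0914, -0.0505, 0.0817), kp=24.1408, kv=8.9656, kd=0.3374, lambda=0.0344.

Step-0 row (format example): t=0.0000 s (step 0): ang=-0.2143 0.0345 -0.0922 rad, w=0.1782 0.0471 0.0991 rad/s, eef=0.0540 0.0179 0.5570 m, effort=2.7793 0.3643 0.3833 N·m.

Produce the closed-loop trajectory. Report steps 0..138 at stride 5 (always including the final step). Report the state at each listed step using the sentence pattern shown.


t=0.0500 s (step 5): ang=-0.1913 0.0361 -0.0952 rad, w=0.6676 0.0063 -0.0458 rad/s, eef=0.0491 0.0169 0.5575 m, effort=2.1035 0.4774 0.3527 N·m.
t=0.1000 s (step 10): ang=-0.1514 0.0353 -0.0969 rad, w=0.9020 -0.0369 -0.0267 rad/s, eef=0.0405 0.0144 0.5582 m, effort=1.6793 0.5067 0.2902 N·m.
t=0.1500 s (step 15): ang=-0.1032 0.0324 -0.0980 rad, w=1.0103 -0.0802 -0.0191 rad/s, eef=0.0300 0.0111 0.5590 m, effort=1.4003 0.5169 0.2483 N·m.
t=0.2000 s (step 20): ang=-0.0515 0.0273 -0.0989 rad, w=1.0484 -0.1238 -0.0187 rad/s, eef=0.0186 0.0075 0.5595 m, effort=1.2007 0.5297 0.2186 N·m.
t=0.2500 s (step 25): ang=0.0010 0.0200 -0.0999 rad, w=1.0476 -0.1658 -0.0222 rad/s, eef=0.0067 0.0037 0.5599 m, effort=1.0446 0.5522 0.1961 N·m.
t=0.3000 s (step 30): ang=0.0529 0.0108 -0.1012 rad, w=1.0258 -0.2054 -0.0284 rad/s, eef=-0.0053 -0.0002 0.5599 m, effort=0.9127 0.5885 0.1782 N·m.
t=0.3500 s (step 35): ang=0.1034 -0.0005 -0.1028 rad, w=0.9929 -0.2426 -0.0364 rad/s, eef=-0.0173 -0.0041 0.5596 m, effort=0.7946 0.6405 0.1637 N·m.
t=0.4000 s (step 40): ang=0.1520 -0.0135 -0.1048 rad, w=0.9545 -0.2776 -0.0458 rad/s, eef=-0.0293 -0.0081 0.5590 m, effort=0.6848 0.7092 0.1518 N·m.
t=0.4500 s (step 45): ang=0.1988 -0.0282 -0.1074 rad, w=0.9139 -0.3106 -0.0560 rad/s, eef=-0.0412 -0.0122 0.5582 m, effort=0.5802 0.7944 0.1422 N·m.
t=0.5000 s (step 50): ang=0.2434 -0.0445 -0.1104 rad, w=0.8729 -0.3419 -0.0667 rad/s, eef=-0.0530 -0.0162 0.5569 m, effort=0.4791 0.8958 0.1347 N·m.
t=0.5500 s (step 55): ang=0.2860 -0.0623 -0.1141 rad, w=0.8327 -0.3717 -0.0778 rad/s, eef=-0.0648 -0.0204 0.5554 m, effort=0.3805 1.0124 0.1290 N·m.
t=0.6000 s (step 60): ang=0.3267 -0.0816 -0.1182 rad, w=0.7940 -0.4001 -0.0891 rad/s, eef=-0.0764 -0.0246 0.5535 m, effort=0.2837 1.1433 0.1250 N·m.
t=0.6500 s (step 65): ang=0.3655 -0.1023 -0.1230 rad, w=0.7571 -0.4271 -0.1006 rad/s, eef=-0.0880 -0.0289 0.5512 m, effort=0.1885 1.2874 0.1228 N·m.
t=0.7000 s (step 70): ang=0.4024 -0.1243 -0.1283 rad, w=0.7223 -0.4529 -0.1122 rad/s, eef=-0.0995 -0.0333 0.5486 m, effort=0.0945 1.4437 0.1222 N·m.
t=0.7500 s (step 75): ang=0.4377 -0.1476 -0.1342 rad, w=0.6897 -0.4775 -0.1240 rad/s, eef=-0.1109 -0.0377 0.5456 m, effort=0.0015 1.6111 0.1232 N·m.
t=0.8000 s (step 80): ang=0.4714 -0.1720 -0.1407 rad, w=0.6593 -0.5009 -0.1358 rad/s, eef=-0.1223 -0.0422 0.5422 m, effort=-0.0907 1.7884 0.1258 N·m.
t=0.8500 s (step 85): ang=0.5037 -0.1976 -0.1478 rad, w=0.6311 -0.5232 -0.1477 rad/s, eef=-0.1337 -0.0467 0.5384 m, effort=-0.1822 1.9746 0.1298 N·m.
t=0.9000 s (step 90): ang=0.5346 -0.2243 -0.1554 rad, w=0.6050 -0.5443 -0.1596 rad/s, eef=-0.1450 -0.0513 0.5341 m, effort=-0.2732 2.1687 0.1352 N·m.
t=0.9500 s (step 95): ang=0.5642 -0.2520 -0.1637 rad, w=0.5809 -0.5643 -0.1716 rad/s, eef=-0.1562 -0.0559 0.5294 m, effort=-0.3639 2.3695 0.1419 N·m.
t=1.0000 s (step 100): ang=0.5927 -0.2807 -0.1726 rad, w=0.5588 -0.5831 -0.1836 rad/s, eef=-0.1674 -0.0605 0.5242 m, effort=-0.4542 2.5760 0.1498 N·m.
t=1.0500 s (step 105): ang=0.6201 -0.3103 -0.1821 rad, w=0.5385 -0.6008 -0.1956 rad/s, eef=-0.1785 -0.0651 0.5185 m, effort=-0.5444 2.7872 0.1590 N·m.
t=1.1000 s (step 110): ang=0.6465 -0.3408 -0.1921 rad, w=0.5199 -0.6172 -0.2076 rad/s, eef=-0.1895 -0.0696 0.5124 m, effort=-0.6343 3.0020 0.1692 N·m.
t=1.1500 s (step 115): ang=0.6721 -0.3720 -0.2028 rad, w=0.5027 -0.6324 -0.2195 rad/s, eef=-0.2005 -0.0742 0.5057 m, effort=-0.7241 3.2191 0.1804 N·m.
t=1.2000 s (step 120): ang=0.6968 -0.4040 -0.2141 rad, w=0.4870 -0.6464 -0.2313 rad/s, eef=-0.2112 -0.0786 0.4985 m, effort=-0.8137 3.4377 0.1925 N·m.
t=1.2500 s (step 125): ang=0.7208 -0.4366 -0.2259 rad, w=0.4725 -0.6590 -0.2430 rad/s, eef=-0.2218 -0.0829 0.4908 m, effort=-0.9031 3.6565 0.2054 N·m.
t=1.3000 s (step 130): ang=0.7441 -0.4698 -0.2383 rad, w=0.4592 -0.6702 -0.2545 rad/s, eef=-0.2323 -0.0872 0.4826 m, effort=-0.9922 3.8745 0.2191 N·m.
t=1.3500 s (step 135): ang=0.7667 -0.5036 -0.2513 rad, w=0.4468 -0.6801 -0.2658 rad/s, eef=-0.2425 -0.0912 0.4739 m, effort=-1.0808 4.0905 0.2333 N·m.
t=1.3800 s (step 138): ang=0.7800 -0.5241 -0.2594 rad, w=0.4398 -0.6854 -0.2724 rad/s, eef=-0.2485 -0.0936 0.4685 m.


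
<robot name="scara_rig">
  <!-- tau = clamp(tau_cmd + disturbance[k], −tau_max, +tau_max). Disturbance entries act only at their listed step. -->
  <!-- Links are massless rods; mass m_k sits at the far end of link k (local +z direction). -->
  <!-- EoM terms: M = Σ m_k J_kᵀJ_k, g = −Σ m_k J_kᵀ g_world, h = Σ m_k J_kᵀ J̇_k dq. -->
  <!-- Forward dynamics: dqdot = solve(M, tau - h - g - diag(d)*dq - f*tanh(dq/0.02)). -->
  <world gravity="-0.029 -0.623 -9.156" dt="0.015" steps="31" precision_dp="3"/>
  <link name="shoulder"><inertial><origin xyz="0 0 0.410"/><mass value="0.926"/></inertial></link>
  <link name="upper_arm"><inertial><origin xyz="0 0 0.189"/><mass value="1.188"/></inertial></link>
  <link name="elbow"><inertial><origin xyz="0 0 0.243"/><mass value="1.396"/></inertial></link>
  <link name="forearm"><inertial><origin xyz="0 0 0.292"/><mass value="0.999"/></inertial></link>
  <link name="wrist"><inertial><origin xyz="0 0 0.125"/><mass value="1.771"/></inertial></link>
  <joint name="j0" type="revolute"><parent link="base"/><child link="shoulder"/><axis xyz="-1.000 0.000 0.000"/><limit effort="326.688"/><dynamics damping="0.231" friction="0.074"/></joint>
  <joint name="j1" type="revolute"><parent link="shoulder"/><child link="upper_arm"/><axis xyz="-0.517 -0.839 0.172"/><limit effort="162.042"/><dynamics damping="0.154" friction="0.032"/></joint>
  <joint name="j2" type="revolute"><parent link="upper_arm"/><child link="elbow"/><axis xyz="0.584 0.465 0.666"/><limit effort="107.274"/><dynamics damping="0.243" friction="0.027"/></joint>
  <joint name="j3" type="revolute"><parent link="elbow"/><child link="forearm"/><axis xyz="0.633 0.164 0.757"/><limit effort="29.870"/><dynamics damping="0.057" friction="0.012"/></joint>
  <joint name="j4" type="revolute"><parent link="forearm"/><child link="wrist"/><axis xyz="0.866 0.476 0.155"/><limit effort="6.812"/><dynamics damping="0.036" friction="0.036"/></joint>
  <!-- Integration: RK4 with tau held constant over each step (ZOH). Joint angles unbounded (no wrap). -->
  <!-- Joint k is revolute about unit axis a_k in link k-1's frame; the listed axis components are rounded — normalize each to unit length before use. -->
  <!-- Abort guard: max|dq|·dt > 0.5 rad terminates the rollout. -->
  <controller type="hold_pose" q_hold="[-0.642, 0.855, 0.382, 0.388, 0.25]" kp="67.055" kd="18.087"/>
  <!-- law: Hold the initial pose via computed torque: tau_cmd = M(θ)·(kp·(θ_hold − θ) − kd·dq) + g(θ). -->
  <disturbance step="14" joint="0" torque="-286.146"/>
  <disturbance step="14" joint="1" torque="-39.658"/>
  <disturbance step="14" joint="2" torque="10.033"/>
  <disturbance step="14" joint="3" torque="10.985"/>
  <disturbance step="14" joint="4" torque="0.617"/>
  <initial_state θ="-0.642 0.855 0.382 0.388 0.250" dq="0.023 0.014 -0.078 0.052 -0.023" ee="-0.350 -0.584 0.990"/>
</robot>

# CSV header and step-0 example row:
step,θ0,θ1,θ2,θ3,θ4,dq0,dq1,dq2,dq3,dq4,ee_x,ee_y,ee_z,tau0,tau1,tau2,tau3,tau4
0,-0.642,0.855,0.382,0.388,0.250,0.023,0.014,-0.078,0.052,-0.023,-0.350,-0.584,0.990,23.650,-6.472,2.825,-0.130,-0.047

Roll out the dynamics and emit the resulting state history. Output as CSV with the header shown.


step,θ0,θ1,θ2,θ3,θ4,dq0,dq1,dq2,dq3,dq4,ee_x,ee_y,ee_z,tau0,tau1,tau2,tau3,tau4
1,-0.642,0.855,0.381,0.388,0.250,0.015,0.023,-0.021,0.001,-0.012,-0.351,-0.583,0.990,24.252,-6.011,2.554,-0.255,-0.086
2,-0.642,0.856,0.381,0.388,0.250,0.010,0.018,-0.008,-0.007,-0.007,-0.351,-0.583,0.990,24.724,-5.645,2.346,-0.356,-0.117
3,-0.641,0.856,0.381,0.388,0.250,0.007,0.013,-0.005,-0.006,-0.005,-0.351,-0.583,0.990,25.095,-5.357,2.183,-0.437,-0.141
4,-0.641,0.856,0.381,0.388,0.250,0.004,0.008,-0.003,-0.003,-0.005,-0.352,-0.582,0.990,25.385,-5.130,2.055,-0.501,-0.161
5,-0.641,0.856,0.381,0.388,0.250,0.002,0.005,-0.001,-0.001,-0.004,-0.352,-0.582,0.990,25.612,-4.952,1.955,-0.550,-0.176
6,-0.641,0.856,0.381,0.388,0.250,0.001,0.003,-0.000,0.001,-0.005,-0.352,-0.582,0.990,25.789,-4.813,1.876,-0.589,-0.188
7,-0.641,0.856,0.381,0.388,0.250,0.000,0.001,0.001,0.002,-0.004,-0.352,-0.582,0.990,25.928,-4.705,1.815,-0.620,-0.197
8,-0.641,0.856,0.381,0.388,0.251,-0.001,-0.001,0.001,0.003,-0.004,-0.352,-0.582,0.990,26.036,-4.620,1.767,-0.644,-0.204
9,-0.641,0.856,0.381,0.387,0.251,-0.001,-0.002,0.002,0.003,-0.004,-0.352,-0.582,0.990,26.119,-4.554,1.730,-0.662,-0.210
10,-0.641,0.856,0.381,0.387,0.251,-0.002,-0.002,0.002,0.004,-0.004,-0.352,-0.582,0.990,26.185,-4.502,1.701,-0.676,-0.215
11,-0.641,0.856,0.381,0.387,0.251,-0.002,-0.003,0.002,0.004,-0.004,-0.352,-0.582,0.990,26.235,-4.462,1.679,-0.687,-0.218
12,-0.641,0.856,0.381,0.387,0.251,-0.002,-0.003,0.002,0.005,-0.004,-0.351,-0.582,0.990,26.274,-4.431,1.661,-0.696,-0.221
13,-0.641,0.856,0.381,0.387,0.251,-0.002,-0.003,0.002,0.005,-0.004,-0.351,-0.582,0.990,26.304,-4.407,1.648,-0.702,-0.223
14,-0.641,0.856,0.381,0.387,0.251,-0.002,-0.003,0.002,0.005,-0.004,-0.351,-0.583,0.990,-259.819,-44.046,11.671,10.278,0.392
15,-0.649,0.855,0.380,0.373,0.264,-1.050,-0.073,-0.126,-1.952,1.687,-0.353,-0.589,0.985,106.375,6.862,-1.347,-3.908,-0.435
16,-0.663,0.854,0.378,0.349,0.283,-0.751,-0.056,-0.124,-1.181,0.862,-0.356,-0.599,0.978,88.888,4.740,-1.099,-3.484,-0.479
17,-0.672,0.854,0.377,0.335,0.292,-0.523,-0.025,-0.076,-0.687,0.354,-0.359,-0.607,0.972,75.060,2.934,-0.748,-3.031,-0.475
18,-0.679,0.853,0.376,0.327,0.295,-0.348,-0.002,-0.033,-0.360,0.048,-0.360,-0.612,0.968,64.145,1.438,-0.376,-2.607,-0.449
19,-0.683,0.853,0.375,0.324,0.295,-0.215,0.003,-0.019,-0.169,-0.050,-0.361,-0.616,0.966,55.542,0.222,-0.028,-2.236,-0.426
20,-0.686,0.853,0.375,0.322,0.294,-0.116,0.002,-0.012,-0.070,-0.028,-0.362,-0.618,0.964,48.771,-0.759,0.273,-1.924,-0.412
21,-0.687,0.854,0.375,0.321,0.294,-0.041,0.002,-0.005,0.002,-0.017,-0.362,-0.619,0.963,43.451,-1.543,0.525,-1.669,-0.396
22,-0.687,0.854,0.375,0.322,0.294,0.015,0.002,0.007,0.042,-0.016,-0.362,-0.619,0.963,39.290,-2.166,0.735,-1.458,-0.379
23,-0.686,0.854,0.375,0.322,0.294,0.055,0.000,0.013,0.071,-0.018,-0.362,-0.619,0.964,36.061,-2.658,0.907,-1.289,-0.363
24,-0.685,0.853,0.375,0.324,0.294,0.084,-0.002,0.015,0.091,-0.019,-0.362,-0.618,0.964,33.542,-3.047,1.045,-1.155,-0.350
25,-0.684,0.853,0.375,0.325,0.294,0.104,-0.004,0.016,0.105,-0.019,-0.361,-0.617,0.965,31.583,-3.353,1.156,-1.050,-0.339
26,-0.682,0.853,0.376,0.327,0.293,0.117,-0.005,0.017,0.113,-0.019,-0.361,-0.615,0.966,30.063,-3.593,1.244,-0.968,-0.331
27,-0.681,0.853,0.376,0.328,0.293,0.124,-0.006,0.018,0.117,-0.019,-0.360,-0.614,0.967,28.891,-3.781,1.314,-0.903,-0.324
28,-0.679,0.853,0.376,0.330,0.293,0.128,-0.006,0.018,0.118,-0.019,-0.360,-0.613,0.968,27.992,-3.928,1.369,-0.854,-0.319
29,-0.677,0.853,0.376,0.332,0.293,0.129,-0.006,0.018,0.118,-0.019,-0.359,-0.611,0.969,27.306,-4.042,1.413,-0.815,-0.315
30,-0.675,0.853,0.377,0.333,0.293,0.128,-0.006,0.018,0.116,-0.019,-0.359,-0.610,0.971,26.789,-4.131,1.448,-0.786,-0.312
31,-0.673,0.853,0.377,0.335,0.293,0.125,-0.006,0.017,0.113,-0.019,-0.358,-0.608,0.972,,,,,
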